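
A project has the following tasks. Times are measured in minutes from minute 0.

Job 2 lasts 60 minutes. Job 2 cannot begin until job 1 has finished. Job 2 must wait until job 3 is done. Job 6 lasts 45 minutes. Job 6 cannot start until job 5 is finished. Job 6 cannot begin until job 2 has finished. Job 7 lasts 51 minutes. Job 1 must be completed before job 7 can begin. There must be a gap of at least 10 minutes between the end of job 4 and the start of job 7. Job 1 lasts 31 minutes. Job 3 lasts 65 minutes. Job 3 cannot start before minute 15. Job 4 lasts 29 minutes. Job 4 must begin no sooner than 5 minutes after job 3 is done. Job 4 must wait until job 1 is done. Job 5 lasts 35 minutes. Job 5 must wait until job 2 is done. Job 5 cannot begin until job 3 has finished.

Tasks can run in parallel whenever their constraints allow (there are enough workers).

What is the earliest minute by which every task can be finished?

220

After its own release at minute 15, job 3 can start at minute 15 and finishes at minute 80.
Nothing blocks job 1, so it runs from minute 0 to minute 31.
Job 4 has to wait for job 3 (finishes minute 80, plus 5-minute gap → minute 85); job 1 (finishes minute 31). The latest of these is minute 85, so job 4 runs minute 85 to 85 + 29 = minute 114.
For job 7: job 1 (finishes minute 31); job 4 (finishes minute 114, plus 10-minute gap → minute 124). Taking the maximum gives a start of minute 124, and it finishes at 124 + 51 = minute 175.
Job 2 has to wait for job 1 (finishes minute 31); job 3 (finishes minute 80). The latest of these is minute 80, so job 2 runs minute 80 to 80 + 60 = minute 140.
Job 5 needs all of job 2 (finishes minute 140); job 3 (finishes minute 80). That puts its earliest start at minute 140; it finishes at 140 + 35 = minute 175.
For job 6: job 5 (finishes minute 175); job 2 (finishes minute 140). Taking the maximum gives a start of minute 175, and it finishes at 175 + 45 = minute 220.
All tasks are finished once the last one completes. Finish times: Job 1 at 31, Job 2 at 140, Job 3 at 80, Job 4 at 114, Job 5 at 175, Job 6 at 220, Job 7 at 175. The latest is minute 220.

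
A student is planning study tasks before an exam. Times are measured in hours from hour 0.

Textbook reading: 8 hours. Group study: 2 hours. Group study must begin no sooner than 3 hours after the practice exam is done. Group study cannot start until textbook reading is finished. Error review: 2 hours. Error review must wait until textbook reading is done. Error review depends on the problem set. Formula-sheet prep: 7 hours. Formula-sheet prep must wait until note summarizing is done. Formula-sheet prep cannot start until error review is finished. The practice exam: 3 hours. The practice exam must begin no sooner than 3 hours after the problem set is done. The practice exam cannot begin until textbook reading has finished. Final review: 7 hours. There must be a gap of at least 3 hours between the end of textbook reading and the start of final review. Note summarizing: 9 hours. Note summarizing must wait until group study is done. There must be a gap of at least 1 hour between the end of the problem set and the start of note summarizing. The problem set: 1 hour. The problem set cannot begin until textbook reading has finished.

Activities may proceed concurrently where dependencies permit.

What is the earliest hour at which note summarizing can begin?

Nothing blocks textbook reading, so it runs from hour 0 to hour 8.
After textbook reading (finishes hour 8), the problem set can start at hour 8 and finishes at hour 9.
The practice exam cannot start until the problem set (finishes hour 9, plus 3-hour gap → hour 12); textbook reading (finishes hour 8). The controlling bound is hour 12, so the practice exam finishes at 12 + 3 = hour 15.
Group study needs all of the practice exam (finishes hour 15, plus 3-hour gap → hour 18); textbook reading (finishes hour 8). That puts its earliest start at hour 18; it finishes at 18 + 2 = hour 20.
Note summarizing waits on group study (finishes hour 20); the problem set (finishes hour 9, plus 1-hour gap → hour 10). The latest of these is hour 20, which is the earliest note summarizing can start.

20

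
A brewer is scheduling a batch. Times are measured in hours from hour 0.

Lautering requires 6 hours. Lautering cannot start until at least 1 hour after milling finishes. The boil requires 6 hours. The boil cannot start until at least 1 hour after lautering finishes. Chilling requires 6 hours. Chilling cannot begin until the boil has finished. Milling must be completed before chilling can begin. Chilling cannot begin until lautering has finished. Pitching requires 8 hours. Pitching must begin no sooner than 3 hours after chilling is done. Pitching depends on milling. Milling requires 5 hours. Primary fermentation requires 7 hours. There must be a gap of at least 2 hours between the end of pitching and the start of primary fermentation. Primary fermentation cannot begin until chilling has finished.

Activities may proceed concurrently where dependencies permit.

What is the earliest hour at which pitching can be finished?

36

Nothing blocks milling, so it runs from hour 0 to hour 5.
Lautering cannot begin until milling (finishes hour 5, plus 1-hour gap → hour 6). It runs from hour 6 to 6 + 6 = hour 12.
After lautering (finishes hour 12, plus 1-hour gap → hour 13), the boil can start at hour 13 and finishes at hour 19.
Chilling needs all of the boil (finishes hour 19); milling (finishes hour 5); lautering (finishes hour 12). That puts its earliest start at hour 19; it finishes at 19 + 6 = hour 25.
Pitching cannot start until chilling (finishes hour 25, plus 3-hour gap → hour 28); milling (finishes hour 5). The controlling bound is hour 28, so pitching finishes at 28 + 8 = hour 36.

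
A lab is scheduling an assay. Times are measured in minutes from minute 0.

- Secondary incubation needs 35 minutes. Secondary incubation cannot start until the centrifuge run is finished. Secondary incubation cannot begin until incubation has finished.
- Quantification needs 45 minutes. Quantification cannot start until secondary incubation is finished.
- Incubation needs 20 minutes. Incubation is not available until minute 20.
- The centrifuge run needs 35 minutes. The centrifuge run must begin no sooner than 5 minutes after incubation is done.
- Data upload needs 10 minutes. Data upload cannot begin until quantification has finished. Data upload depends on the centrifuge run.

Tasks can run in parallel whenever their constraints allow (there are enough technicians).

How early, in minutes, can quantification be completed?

After its own release at minute 20, incubation can start at minute 20 and finishes at minute 40.
After incubation (finishes minute 40, plus 5-minute gap → minute 45), the centrifuge run can start at minute 45 and finishes at minute 80.
Secondary incubation cannot start until the centrifuge run (finishes minute 80); incubation (finishes minute 40). The controlling bound is minute 80, so secondary incubation finishes at 80 + 35 = minute 115.
Quantification waits on secondary incubation (finishes minute 115), so it starts at minute 115 and finishes at 115 + 45 = minute 160.

160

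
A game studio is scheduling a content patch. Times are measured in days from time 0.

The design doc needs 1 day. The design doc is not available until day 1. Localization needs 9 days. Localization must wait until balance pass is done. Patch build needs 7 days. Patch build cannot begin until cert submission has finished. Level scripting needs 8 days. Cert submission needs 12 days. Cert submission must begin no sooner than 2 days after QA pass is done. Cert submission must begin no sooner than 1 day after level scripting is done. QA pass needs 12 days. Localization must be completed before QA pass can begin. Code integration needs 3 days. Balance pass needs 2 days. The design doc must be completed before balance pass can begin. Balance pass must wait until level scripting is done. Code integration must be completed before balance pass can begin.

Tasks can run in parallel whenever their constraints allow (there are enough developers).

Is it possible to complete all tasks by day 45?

No

Code integration has no prerequisites, so it starts at day 0 and finishes at day 3.
Nothing blocks level scripting, so it runs from day 0 to day 8.
The design doc waits on its own release at day 1, so it starts at day 1 and finishes at 1 + 1 = day 2.
Balance pass needs all of the design doc (finishes day 2); level scripting (finishes day 8); code integration (finishes day 3). That puts its earliest start at day 8; it finishes at 8 + 2 = day 10.
Localization cannot begin until balance pass (finishes day 10). It runs from day 10 to 10 + 9 = day 19.
After localization (finishes day 19), QA pass can start at day 19 and finishes at day 31.
For cert submission: QA pass (finishes day 31, plus 2-day gap → day 33); level scripting (finishes day 8, plus 1-day gap → day 9). Taking the maximum gives a start of day 33, and it finishes at 33 + 12 = day 45.
After cert submission (finishes day 45), patch build can start at day 45 and finishes at day 52.
The earliest everything can be done is day 52, which is after the deadline of 45, so it is not possible.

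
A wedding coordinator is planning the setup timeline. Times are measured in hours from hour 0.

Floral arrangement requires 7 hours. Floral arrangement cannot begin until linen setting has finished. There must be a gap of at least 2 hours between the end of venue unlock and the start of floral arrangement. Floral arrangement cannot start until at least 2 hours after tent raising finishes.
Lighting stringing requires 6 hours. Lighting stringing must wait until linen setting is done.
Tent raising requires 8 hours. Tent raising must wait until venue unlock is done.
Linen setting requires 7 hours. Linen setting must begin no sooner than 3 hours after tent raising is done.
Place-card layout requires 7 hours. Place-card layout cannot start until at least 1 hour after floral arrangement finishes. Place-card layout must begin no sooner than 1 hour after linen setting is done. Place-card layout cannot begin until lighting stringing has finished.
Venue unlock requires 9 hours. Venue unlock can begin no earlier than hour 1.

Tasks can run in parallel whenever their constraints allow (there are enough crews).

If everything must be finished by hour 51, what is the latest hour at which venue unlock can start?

9

Place-card layout has no dependents, so it just needs to finish by hour 51. Starting by 51 − 7 = hour 44 achieves that.
Floral arrangement must finish before place-card layout (must start by hour 44, minus 1-hour gap → hour 43). With a 7-hour duration, floral arrangement must start by 43 − 7 = hour 36.
Since place-card layout (must start by hour 44) depends on it, lighting stringing must finish by hour 44. Backing off its 6-hour duration gives a latest start of hour 38.
For linen setting: floral arrangement (must start by hour 36); lighting stringing (must start by hour 38); place-card layout (must start by hour 44, minus 1-hour gap → hour 43). The most restrictive is hour 36; with a 7-hour duration, linen setting must start by hour 29.
Tent raising must finish in time for linen setting (must start by hour 29, minus 3-hour gap → hour 26); floral arrangement (must start by hour 36, minus 2-hour gap → hour 34). The tightest is hour 26, so tent raising must start by 26 − 8 = hour 18.
Venue unlock feeds tent raising (must start by hour 18); floral arrangement (must start by hour 36, minus 2-hour gap → hour 34). Taking the minimum, venue unlock must finish by hour 18 and start by 18 − 9 = hour 9.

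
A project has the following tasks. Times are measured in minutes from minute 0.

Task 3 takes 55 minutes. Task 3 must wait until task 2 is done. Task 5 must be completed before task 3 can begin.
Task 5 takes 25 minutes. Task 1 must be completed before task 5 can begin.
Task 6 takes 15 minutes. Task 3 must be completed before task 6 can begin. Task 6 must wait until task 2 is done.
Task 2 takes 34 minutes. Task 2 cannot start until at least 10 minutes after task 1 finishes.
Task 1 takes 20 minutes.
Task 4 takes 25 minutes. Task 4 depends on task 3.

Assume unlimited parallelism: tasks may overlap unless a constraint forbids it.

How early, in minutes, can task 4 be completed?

Task 1 can start immediately at minute 0; it finishes at minute 20.
After task 1 (finishes minute 20), task 5 can start at minute 20 and finishes at minute 45.
After task 1 (finishes minute 20, plus 10-minute gap → minute 30), task 2 can start at minute 30 and finishes at minute 64.
Task 3 needs all of task 2 (finishes minute 64); task 5 (finishes minute 45). That puts its earliest start at minute 64; it finishes at 64 + 55 = minute 119.
After task 3 (finishes minute 119), task 4 can start at minute 119 and finishes at minute 144.

144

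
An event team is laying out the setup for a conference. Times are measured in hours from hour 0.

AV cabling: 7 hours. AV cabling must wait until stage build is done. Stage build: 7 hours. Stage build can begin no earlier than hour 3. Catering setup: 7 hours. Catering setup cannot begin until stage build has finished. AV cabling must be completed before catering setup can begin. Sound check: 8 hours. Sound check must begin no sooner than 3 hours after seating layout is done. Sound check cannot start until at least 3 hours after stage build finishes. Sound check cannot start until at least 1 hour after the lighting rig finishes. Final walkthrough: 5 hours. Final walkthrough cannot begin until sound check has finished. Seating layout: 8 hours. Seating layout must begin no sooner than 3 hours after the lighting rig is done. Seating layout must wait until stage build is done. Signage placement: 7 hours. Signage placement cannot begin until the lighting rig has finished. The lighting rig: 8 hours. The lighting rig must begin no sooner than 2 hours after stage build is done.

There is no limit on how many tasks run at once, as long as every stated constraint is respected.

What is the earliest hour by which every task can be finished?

47

Stage build cannot begin until its own release at hour 3. It runs from hour 3 to 3 + 7 = hour 10.
AV cabling waits on stage build (finishes hour 10), so it starts at hour 10 and finishes at 10 + 7 = hour 17.
Catering setup has to wait for stage build (finishes hour 10); AV cabling (finishes hour 17). The latest of these is hour 17, so catering setup runs hour 17 to 17 + 7 = hour 24.
The lighting rig waits on stage build (finishes hour 10, plus 2-hour gap → hour 12), so it starts at hour 12 and finishes at 12 + 8 = hour 20.
After the lighting rig (finishes hour 20), signage placement can start at hour 20 and finishes at hour 27.
Seating layout has to wait for the lighting rig (finishes hour 20, plus 3-hour gap → hour 23); stage build (finishes hour 10). The latest of these is hour 23, so seating layout runs hour 23 to 23 + 8 = hour 31.
Sound check needs all of seating layout (finishes hour 31, plus 3-hour gap → hour 34); stage build (finishes hour 10, plus 3-hour gap → hour 13); the lighting rig (finishes hour 20, plus 1-hour gap → hour 21). That puts its earliest start at hour 34; it finishes at 34 + 8 = hour 42.
Final walkthrough waits on sound check (finishes hour 42), so it starts at hour 42 and finishes at 42 + 5 = hour 47.
All tasks are finished once the last one completes. Finish times: Stage build at 10, The lighting rig at 20, AV cabling at 17, Seating layout at 31, Signage placement at 27, Catering setup at 24, Sound check at 42, Final walkthrough at 47. The latest is hour 47.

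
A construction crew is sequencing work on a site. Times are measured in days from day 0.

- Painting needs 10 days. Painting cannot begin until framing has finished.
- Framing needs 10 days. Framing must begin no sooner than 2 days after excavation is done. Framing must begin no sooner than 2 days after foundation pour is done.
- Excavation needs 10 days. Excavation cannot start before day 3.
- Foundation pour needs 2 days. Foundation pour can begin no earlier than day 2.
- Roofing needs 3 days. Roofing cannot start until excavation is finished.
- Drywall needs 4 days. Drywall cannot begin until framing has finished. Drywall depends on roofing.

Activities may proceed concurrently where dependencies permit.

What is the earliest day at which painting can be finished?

After its own release at day 2, foundation pour can start at day 2 and finishes at day 4.
Excavation cannot begin until its own release at day 3. It runs from day 3 to 3 + 10 = day 13.
Framing cannot start until excavation (finishes day 13, plus 2-day gap → day 15); foundation pour (finishes day 4, plus 2-day gap → day 6). The controlling bound is day 15, so framing finishes at 15 + 10 = day 25.
After framing (finishes day 25), painting can start at day 25 and finishes at day 35.

35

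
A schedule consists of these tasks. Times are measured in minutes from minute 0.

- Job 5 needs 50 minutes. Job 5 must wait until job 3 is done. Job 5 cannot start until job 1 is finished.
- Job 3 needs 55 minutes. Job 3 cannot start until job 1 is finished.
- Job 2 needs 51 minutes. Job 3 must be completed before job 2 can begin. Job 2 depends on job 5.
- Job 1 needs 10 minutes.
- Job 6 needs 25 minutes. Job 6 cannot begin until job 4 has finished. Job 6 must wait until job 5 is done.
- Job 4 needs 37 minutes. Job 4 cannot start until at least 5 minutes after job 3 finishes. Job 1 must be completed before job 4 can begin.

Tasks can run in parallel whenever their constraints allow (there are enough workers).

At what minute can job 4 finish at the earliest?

107

Job 1 can start immediately at minute 0; it finishes at minute 10.
Job 3 waits on job 1 (finishes minute 10), so it starts at minute 10 and finishes at 10 + 55 = minute 65.
For job 4: job 3 (finishes minute 65, plus 5-minute gap → minute 70); job 1 (finishes minute 10). Taking the maximum gives a start of minute 70, and it finishes at 70 + 37 = minute 107.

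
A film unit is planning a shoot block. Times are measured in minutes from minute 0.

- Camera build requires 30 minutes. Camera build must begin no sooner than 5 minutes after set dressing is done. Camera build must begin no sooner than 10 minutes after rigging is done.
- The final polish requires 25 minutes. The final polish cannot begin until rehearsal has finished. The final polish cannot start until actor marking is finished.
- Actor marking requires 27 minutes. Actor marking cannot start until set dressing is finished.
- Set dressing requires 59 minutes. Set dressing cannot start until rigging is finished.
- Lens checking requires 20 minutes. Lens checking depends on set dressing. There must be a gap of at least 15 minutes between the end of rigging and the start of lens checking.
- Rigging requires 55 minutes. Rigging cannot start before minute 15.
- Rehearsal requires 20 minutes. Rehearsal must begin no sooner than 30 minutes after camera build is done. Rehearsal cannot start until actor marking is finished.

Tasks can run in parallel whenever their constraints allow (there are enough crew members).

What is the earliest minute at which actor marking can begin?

Rigging cannot begin until its own release at minute 15. It runs from minute 15 to 15 + 55 = minute 70.
After rigging (finishes minute 70), set dressing can start at minute 70 and finishes at minute 129.
Actor marking waits on set dressing (finishes minute 129), so the earliest it can start is minute 129.

129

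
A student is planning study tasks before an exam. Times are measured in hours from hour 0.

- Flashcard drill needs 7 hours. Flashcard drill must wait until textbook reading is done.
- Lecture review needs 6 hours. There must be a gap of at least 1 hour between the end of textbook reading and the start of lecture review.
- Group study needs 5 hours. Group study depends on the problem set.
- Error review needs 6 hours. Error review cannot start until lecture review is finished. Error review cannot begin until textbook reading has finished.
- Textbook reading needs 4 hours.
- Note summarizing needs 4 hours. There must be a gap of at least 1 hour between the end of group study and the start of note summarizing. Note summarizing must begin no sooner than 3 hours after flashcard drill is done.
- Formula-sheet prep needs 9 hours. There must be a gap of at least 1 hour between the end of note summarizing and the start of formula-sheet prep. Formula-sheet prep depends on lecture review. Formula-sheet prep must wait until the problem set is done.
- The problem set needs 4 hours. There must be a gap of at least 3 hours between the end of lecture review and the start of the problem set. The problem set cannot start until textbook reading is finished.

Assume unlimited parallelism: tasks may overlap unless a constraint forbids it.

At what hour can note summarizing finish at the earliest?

28

Textbook reading can start immediately at hour 0; it finishes at hour 4.
Flashcard drill waits on textbook reading (finishes hour 4), so it starts at hour 4 and finishes at 4 + 7 = hour 11.
Lecture review waits on textbook reading (finishes hour 4, plus 1-hour gap → hour 5), so it starts at hour 5 and finishes at 5 + 6 = hour 11.
The problem set cannot start until lecture review (finishes hour 11, plus 3-hour gap → hour 14); textbook reading (finishes hour 4). The controlling bound is hour 14, so the problem set finishes at 14 + 4 = hour 18.
After the problem set (finishes hour 18), group study can start at hour 18 and finishes at hour 23.
Note summarizing cannot start until group study (finishes hour 23, plus 1-hour gap → hour 24); flashcard drill (finishes hour 11, plus 3-hour gap → hour 14). The controlling bound is hour 24, so note summarizing finishes at 24 + 4 = hour 28.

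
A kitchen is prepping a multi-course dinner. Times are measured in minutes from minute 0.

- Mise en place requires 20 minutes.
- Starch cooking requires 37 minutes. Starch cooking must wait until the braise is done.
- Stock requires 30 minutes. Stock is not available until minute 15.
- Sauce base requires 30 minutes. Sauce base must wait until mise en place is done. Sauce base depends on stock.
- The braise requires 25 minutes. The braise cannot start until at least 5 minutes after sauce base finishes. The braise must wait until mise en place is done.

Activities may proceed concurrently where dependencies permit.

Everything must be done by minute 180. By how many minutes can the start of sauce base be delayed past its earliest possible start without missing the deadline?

After its own release at minute 15, stock can start at minute 15 and finishes at minute 45.
Mise en place has no prerequisites, so it starts at minute 0 and finishes at minute 20.
Sauce base needs all of mise en place (finishes minute 20); stock (finishes minute 45). That puts its earliest start at minute 45; it finishes at 45 + 30 = minute 75.

Working backward from the deadline:
Starch cooking must finish by minute 180; it takes 37 minutes, so it must start by 180 − 37 = minute 143.
The braise feeds into starch cooking (must start by minute 143); so the braise must finish by minute 143 and therefore start by minute 118.
Sauce base has to be done before the braise (must start by minute 118, minus 5-minute gap → minute 113). That means finishing by minute 113, i.e. starting by 113 − 30 = minute 83.
So sauce base can start as early as minute 45 and as late as minute 83, giving 83 − 45 = 38 minutes of slack.

38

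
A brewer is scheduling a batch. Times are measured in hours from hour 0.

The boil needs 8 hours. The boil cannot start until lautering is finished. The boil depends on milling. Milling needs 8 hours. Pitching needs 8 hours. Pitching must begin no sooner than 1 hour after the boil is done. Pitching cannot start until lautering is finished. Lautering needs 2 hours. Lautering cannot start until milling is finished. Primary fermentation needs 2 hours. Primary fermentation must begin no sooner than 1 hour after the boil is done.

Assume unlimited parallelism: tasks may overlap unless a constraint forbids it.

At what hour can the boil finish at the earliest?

18

Milling has no prerequisites, so it starts at hour 0 and finishes at hour 8.
Lautering cannot begin until milling (finishes hour 8). It runs from hour 8 to 8 + 2 = hour 10.
The boil needs all of lautering (finishes hour 10); milling (finishes hour 8). That puts its earliest start at hour 10; it finishes at 10 + 8 = hour 18.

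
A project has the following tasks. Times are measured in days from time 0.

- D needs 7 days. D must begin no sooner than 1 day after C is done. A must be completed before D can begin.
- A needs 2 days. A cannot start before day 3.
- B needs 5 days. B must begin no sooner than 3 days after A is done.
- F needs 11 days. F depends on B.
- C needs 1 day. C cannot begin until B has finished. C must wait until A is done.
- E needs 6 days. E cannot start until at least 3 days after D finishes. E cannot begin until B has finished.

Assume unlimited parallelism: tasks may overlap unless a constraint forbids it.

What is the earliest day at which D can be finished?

22

A waits on its own release at day 3, so it starts at day 3 and finishes at 3 + 2 = day 5.
B cannot begin until A (finishes day 5, plus 3-day gap → day 8). It runs from day 8 to 8 + 5 = day 13.
For C: B (finishes day 13); A (finishes day 5). Taking the maximum gives a start of day 13, and it finishes at 13 + 1 = day 14.
For D: C (finishes day 14, plus 1-day gap → day 15); A (finishes day 5). Taking the maximum gives a start of day 15, and it finishes at 15 + 7 = day 22.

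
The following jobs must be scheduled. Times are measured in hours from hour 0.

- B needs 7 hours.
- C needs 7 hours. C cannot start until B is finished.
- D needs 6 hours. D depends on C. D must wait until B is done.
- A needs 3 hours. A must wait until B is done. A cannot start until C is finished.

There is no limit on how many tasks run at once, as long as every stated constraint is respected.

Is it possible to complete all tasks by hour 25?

Yes

Nothing blocks B, so it runs from hour 0 to hour 7.
After B (finishes hour 7), C can start at hour 7 and finishes at hour 14.
D cannot start until C (finishes hour 14); B (finishes hour 7). The controlling bound is hour 14, so D finishes at 14 + 6 = hour 20.
For A: B (finishes hour 7); C (finishes hour 14). Taking the maximum gives a start of hour 14, and it finishes at 14 + 3 = hour 17.
Every task is finished by hour 20, which is no later than the deadline of 25, so the schedule is feasible.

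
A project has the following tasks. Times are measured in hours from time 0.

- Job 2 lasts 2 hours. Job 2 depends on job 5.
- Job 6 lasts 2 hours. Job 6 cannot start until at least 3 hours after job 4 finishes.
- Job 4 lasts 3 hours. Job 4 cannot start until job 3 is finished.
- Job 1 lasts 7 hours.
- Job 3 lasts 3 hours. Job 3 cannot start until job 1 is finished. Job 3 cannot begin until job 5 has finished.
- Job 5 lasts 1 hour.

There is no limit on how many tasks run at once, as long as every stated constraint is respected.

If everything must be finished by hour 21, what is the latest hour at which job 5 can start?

To finish by hour 21, job 6 (duration 2) must start no later than hour 19.
Job 4 has to be done before job 6 (must start by hour 19, minus 3-hour gap → hour 16). That means finishing by hour 16, i.e. starting by 16 − 3 = hour 13.
Since job 4 (must start by hour 13) depends on it, job 3 must finish by hour 13. Backing off its 3-hour duration gives a latest start of hour 10.
To finish by hour 21, job 2 (duration 2) must start no later than hour 19.
Job 5 must finish in time for job 2 (must start by hour 19); job 3 (must start by hour 10). The tightest is hour 10, so job 5 must start by 10 − 1 = hour 9.

9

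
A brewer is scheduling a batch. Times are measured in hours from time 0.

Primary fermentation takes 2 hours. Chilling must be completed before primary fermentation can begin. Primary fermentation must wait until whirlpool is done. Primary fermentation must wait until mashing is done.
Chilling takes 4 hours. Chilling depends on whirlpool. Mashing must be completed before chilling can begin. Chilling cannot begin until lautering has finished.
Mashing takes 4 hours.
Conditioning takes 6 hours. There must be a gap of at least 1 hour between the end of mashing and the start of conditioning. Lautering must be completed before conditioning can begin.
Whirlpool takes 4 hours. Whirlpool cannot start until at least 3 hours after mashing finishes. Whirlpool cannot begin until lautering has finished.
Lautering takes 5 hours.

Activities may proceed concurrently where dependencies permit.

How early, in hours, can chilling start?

Nothing blocks lautering, so it runs from hour 0 to hour 5.
Nothing blocks mashing, so it runs from hour 0 to hour 4.
Whirlpool cannot start until mashing (finishes hour 4, plus 3-hour gap → hour 7); lautering (finishes hour 5). The controlling bound is hour 7, so whirlpool finishes at 7 + 4 = hour 11.
Chilling waits on whirlpool (finishes hour 11); mashing (finishes hour 4); lautering (finishes hour 5). The latest of these is hour 11, which is the earliest chilling can start.

11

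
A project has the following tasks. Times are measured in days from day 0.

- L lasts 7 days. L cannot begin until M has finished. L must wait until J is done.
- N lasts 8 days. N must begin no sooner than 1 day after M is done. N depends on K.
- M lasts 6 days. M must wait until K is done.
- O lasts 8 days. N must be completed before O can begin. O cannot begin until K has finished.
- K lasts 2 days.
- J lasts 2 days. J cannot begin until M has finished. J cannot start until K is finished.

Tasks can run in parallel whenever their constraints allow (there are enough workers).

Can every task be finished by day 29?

Yes

K has no prerequisites, so it starts at day 0 and finishes at day 2.
M waits on K (finishes day 2), so it starts at day 2 and finishes at 2 + 6 = day 8.
For N: M (finishes day 8, plus 1-day gap → day 9); K (finishes day 2). Taking the maximum gives a start of day 9, and it finishes at 9 + 8 = day 17.
O cannot start until N (finishes day 17); K (finishes day 2). The controlling bound is day 17, so O finishes at 17 + 8 = day 25.
For J: M (finishes day 8); K (finishes day 2). Taking the maximum gives a start of day 8, and it finishes at 8 + 2 = day 10.
L cannot start until M (finishes day 8); J (finishes day 10). The controlling bound is day 10, so L finishes at 10 + 7 = day 17.
Every task is finished by day 25, which is no later than the deadline of 29, so the schedule is feasible.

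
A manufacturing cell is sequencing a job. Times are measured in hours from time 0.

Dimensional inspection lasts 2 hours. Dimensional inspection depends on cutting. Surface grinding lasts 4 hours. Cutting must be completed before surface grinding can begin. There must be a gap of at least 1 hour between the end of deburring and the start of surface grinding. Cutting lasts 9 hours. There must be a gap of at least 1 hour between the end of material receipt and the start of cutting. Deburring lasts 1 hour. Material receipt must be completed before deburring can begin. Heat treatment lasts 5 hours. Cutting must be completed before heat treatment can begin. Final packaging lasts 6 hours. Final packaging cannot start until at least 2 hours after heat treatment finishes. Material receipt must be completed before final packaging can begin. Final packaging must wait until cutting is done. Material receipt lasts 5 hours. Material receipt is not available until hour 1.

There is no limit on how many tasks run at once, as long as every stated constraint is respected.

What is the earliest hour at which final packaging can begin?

Material receipt cannot begin until its own release at hour 1. It runs from hour 1 to 1 + 5 = hour 6.
Cutting waits on material receipt (finishes hour 6, plus 1-hour gap → hour 7), so it starts at hour 7 and finishes at 7 + 9 = hour 16.
Heat treatment waits on cutting (finishes hour 16), so it starts at hour 16 and finishes at 16 + 5 = hour 21.
Final packaging waits on heat treatment (finishes hour 21, plus 2-hour gap → hour 23); material receipt (finishes hour 6); cutting (finishes hour 16). The latest of these is hour 23, which is the earliest final packaging can start.

23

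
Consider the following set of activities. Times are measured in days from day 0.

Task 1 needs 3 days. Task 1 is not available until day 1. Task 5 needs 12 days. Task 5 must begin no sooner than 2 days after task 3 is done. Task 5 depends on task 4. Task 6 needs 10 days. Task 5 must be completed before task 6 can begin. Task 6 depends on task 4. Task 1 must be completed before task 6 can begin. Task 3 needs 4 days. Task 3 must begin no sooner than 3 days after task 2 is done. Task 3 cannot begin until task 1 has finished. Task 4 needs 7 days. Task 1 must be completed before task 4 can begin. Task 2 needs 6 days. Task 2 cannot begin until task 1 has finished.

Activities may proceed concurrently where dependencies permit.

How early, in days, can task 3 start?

Task 1 cannot begin until its own release at day 1. It runs from day 1 to 1 + 3 = day 4.
Task 2 cannot begin until task 1 (finishes day 4). It runs from day 4 to 4 + 6 = day 10.
Task 3 waits on task 2 (finishes day 10, plus 3-day gap → day 13); task 1 (finishes day 4). The latest of these is day 13, which is the earliest task 3 can start.

13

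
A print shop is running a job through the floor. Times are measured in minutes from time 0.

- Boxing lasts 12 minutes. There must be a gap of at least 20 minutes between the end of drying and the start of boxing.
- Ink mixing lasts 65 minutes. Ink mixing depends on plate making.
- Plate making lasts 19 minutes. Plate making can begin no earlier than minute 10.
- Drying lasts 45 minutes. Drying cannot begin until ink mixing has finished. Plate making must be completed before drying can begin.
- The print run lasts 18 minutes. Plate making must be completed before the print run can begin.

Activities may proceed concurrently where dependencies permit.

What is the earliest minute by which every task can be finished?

171

Plate making cannot begin until its own release at minute 10. It runs from minute 10 to 10 + 19 = minute 29.
The print run waits on plate making (finishes minute 29), so it starts at minute 29 and finishes at 29 + 18 = minute 47.
Ink mixing waits on plate making (finishes minute 29), so it starts at minute 29 and finishes at 29 + 65 = minute 94.
Drying needs all of ink mixing (finishes minute 94); plate making (finishes minute 29). That puts its earliest start at minute 94; it finishes at 94 + 45 = minute 139.
Boxing cannot begin until drying (finishes minute 139, plus 20-minute gap → minute 159). It runs from minute 159 to 159 + 12 = minute 171.
All tasks are finished once the last one completes. Finish times: Plate making at 29, Ink mixing at 94, The print run at 47, Drying at 139, Boxing at 171. The latest is minute 171.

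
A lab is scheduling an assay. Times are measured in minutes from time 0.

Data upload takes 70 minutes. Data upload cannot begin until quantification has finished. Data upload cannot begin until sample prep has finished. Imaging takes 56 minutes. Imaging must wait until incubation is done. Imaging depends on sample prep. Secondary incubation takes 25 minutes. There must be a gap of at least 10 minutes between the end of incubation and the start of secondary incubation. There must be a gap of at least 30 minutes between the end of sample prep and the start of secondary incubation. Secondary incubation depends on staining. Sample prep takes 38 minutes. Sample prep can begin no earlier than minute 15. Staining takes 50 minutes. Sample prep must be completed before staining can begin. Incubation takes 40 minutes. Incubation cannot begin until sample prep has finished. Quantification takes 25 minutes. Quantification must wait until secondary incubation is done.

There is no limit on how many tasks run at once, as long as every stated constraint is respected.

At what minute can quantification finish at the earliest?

Sample prep cannot begin until its own release at minute 15. It runs from minute 15 to 15 + 38 = minute 53.
Staining waits on sample prep (finishes minute 53), so it starts at minute 53 and finishes at 53 + 50 = minute 103.
Incubation waits on sample prep (finishes minute 53), so it starts at minute 53 and finishes at 53 + 40 = minute 93.
Secondary incubation cannot start until incubation (finishes minute 93, plus 10-minute gap → minute 103); sample prep (finishes minute 53, plus 30-minute gap → minute 83); staining (finishes minute 103). The controlling bound is minute 103, so secondary incubation finishes at 103 + 25 = minute 128.
After secondary incubation (finishes minute 128), quantification can start at minute 128 and finishes at minute 153.

153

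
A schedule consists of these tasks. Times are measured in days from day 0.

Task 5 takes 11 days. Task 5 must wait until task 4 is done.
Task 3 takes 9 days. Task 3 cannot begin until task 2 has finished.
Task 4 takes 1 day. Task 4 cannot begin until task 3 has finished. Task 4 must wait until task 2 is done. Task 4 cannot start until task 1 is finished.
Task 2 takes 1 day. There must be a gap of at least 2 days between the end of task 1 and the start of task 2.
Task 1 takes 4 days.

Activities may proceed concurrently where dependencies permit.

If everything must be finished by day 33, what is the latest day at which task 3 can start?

12

Task 5 has no dependents, so it just needs to finish by day 33. Starting by 33 − 11 = day 22 achieves that.
Task 4 must finish before task 5 (must start by day 22). With a 1-day duration, task 4 must start by 22 − 1 = day 21.
Task 3 feeds into task 4 (must start by day 21); so task 3 must finish by day 21 and therefore start by day 12.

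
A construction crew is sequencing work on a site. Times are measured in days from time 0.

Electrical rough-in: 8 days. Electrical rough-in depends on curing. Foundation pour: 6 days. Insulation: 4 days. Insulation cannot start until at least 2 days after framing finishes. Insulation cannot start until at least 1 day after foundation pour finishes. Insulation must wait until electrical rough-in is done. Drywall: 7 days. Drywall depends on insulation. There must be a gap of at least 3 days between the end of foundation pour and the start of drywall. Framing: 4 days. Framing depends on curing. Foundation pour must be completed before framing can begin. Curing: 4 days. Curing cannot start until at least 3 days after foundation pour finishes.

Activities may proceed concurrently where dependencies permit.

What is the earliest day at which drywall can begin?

25

Foundation pour has no prerequisites, so it starts at day 0 and finishes at day 6.
Curing cannot begin until foundation pour (finishes day 6, plus 3-day gap → day 9). It runs from day 9 to 9 + 4 = day 13.
Electrical rough-in waits on curing (finishes day 13), so it starts at day 13 and finishes at 13 + 8 = day 21.
Framing needs all of curing (finishes day 13); foundation pour (finishes day 6). That puts its earliest start at day 13; it finishes at 13 + 4 = day 17.
Insulation cannot start until framing (finishes day 17, plus 2-day gap → day 19); foundation pour (finishes day 6, plus 1-day gap → day 7); electrical rough-in (finishes day 21). The controlling bound is day 21, so insulation finishes at 21 + 4 = day 25.
Drywall waits on insulation (finishes day 25); foundation pour (finishes day 6, plus 3-day gap → day 9). The latest of these is day 25, which is the earliest drywall can start.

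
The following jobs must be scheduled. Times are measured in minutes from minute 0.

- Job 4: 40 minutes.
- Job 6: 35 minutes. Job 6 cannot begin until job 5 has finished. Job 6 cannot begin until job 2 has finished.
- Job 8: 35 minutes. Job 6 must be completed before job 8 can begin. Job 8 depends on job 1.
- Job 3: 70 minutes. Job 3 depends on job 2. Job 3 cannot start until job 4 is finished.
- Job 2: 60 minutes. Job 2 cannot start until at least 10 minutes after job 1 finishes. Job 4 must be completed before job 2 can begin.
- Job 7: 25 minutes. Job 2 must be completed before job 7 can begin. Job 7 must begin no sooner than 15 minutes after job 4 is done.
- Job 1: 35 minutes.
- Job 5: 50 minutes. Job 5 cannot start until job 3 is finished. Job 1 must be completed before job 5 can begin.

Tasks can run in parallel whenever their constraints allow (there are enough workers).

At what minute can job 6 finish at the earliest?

260

Job 4 can start immediately at minute 0; it finishes at minute 40.
Job 1 has no prerequisites, so it starts at minute 0 and finishes at minute 35.
Job 2 cannot start until job 1 (finishes minute 35, plus 10-minute gap → minute 45); job 4 (finishes minute 40). The controlling bound is minute 45, so job 2 finishes at 45 + 60 = minute 105.
Job 3 has to wait for job 2 (finishes minute 105); job 4 (finishes minute 40). The latest of these is minute 105, so job 3 runs minute 105 to 105 + 70 = minute 175.
For job 5: job 3 (finishes minute 175); job 1 (finishes minute 35). Taking the maximum gives a start of minute 175, and it finishes at 175 + 50 = minute 225.
Job 6 cannot start until job 5 (finishes minute 225); job 2 (finishes minute 105). The controlling bound is minute 225, so job 6 finishes at 225 + 35 = minute 260.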